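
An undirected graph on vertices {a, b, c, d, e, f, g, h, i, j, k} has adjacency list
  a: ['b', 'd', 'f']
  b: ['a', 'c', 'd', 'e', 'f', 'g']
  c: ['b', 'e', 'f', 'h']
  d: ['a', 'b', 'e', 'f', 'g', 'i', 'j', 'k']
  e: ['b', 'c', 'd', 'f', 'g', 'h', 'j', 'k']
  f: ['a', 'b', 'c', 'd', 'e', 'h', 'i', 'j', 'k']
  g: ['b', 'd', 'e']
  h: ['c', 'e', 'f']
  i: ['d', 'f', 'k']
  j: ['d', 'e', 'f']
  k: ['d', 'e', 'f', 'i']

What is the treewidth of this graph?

A width-3 tree decomposition is:
Bags: B1 = {b, d, e, f}  B2 = {d, e, f, j}  B3 = {d, e, f, k}  B4 = {b, d, e, g}  B5 = {d, f, i, k}  B6 = {b, c, e, f}  B7 = {c, e, f, h}  B8 = {a, b, d, f}
Tree: B1–B2, B1–B3, B1–B4, B3–B5, B1–B6, B6–B7, B1–B8
Every bag has size at most 4, so the width is 4 − 1 = 3 and tw(G) ≤ 3. For the lower bound, the 4 vertices {b, d, e, g} are pairwise adjacent, and any tree decomposition puts a clique entirely inside one bag — forcing width ≥ 3. Therefore the treewidth is 3.

3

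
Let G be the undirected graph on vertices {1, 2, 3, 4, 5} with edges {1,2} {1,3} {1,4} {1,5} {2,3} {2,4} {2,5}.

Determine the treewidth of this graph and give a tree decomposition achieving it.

Treewidth 2.
One optimal decomposition is:
Bags: B1 = {1, 2, 4}  B2 = {1, 2, 5}  B3 = {1, 2, 3}
Tree: B1–B2, B1–B3

Every bag has size at most 3, so the width is 3 − 1 = 2 and tw(G) ≤ 2. For the lower bound, the 3 vertices {1, 2, 3} are pairwise adjacent, and any tree decomposition puts a clique entirely inside one bag — forcing width ≥ 2. The upper and lower bounds meet at 2, so that is the treewidth.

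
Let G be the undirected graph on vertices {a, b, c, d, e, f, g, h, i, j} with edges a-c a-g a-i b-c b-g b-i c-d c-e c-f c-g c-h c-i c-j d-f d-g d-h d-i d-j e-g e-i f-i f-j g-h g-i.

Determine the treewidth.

3

A width-3 tree decomposition is:
Bags: B1 = {c, d, g, i}  B2 = {c, d, f, i}  B3 = {a, c, g, i}  B4 = {c, d, g, h}  B5 = {c, e, g, i}  B6 = {c, d, f, j}  B7 = {b, c, g, i}
Tree: B1–B2, B1–B3, B1–B4, B1–B5, B2–B6, B1–B7
The largest bag has 4 vertices, giving width 3; this decomposition certifies tw(G) ≤ 3. For the lower bound, the 4 vertices {c, d, g, h} are pairwise adjacent, and any tree decomposition puts a clique entirely inside one bag — forcing width ≥ 3. Combining the bounds, tw(G) = 3.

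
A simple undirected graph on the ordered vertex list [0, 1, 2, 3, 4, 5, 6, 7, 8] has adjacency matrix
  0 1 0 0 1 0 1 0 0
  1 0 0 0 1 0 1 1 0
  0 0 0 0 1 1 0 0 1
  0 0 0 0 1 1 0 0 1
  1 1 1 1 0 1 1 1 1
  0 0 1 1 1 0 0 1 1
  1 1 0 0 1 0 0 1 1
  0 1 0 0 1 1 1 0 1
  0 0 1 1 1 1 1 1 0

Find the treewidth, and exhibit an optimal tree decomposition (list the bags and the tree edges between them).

The largest bag has 4 vertices, giving width 3; this decomposition certifies tw(G) ≤ 3. For the lower bound, the 4 vertices {0, 1, 4, 6} are pairwise adjacent, and any tree decomposition puts a clique entirely inside one bag — forcing width ≥ 3. The upper and lower bounds meet at 3, so that is the treewidth.

Treewidth 3.
One optimal decomposition is:
Bags: B1 = {4, 5, 7, 8}  B2 = {2, 4, 5, 8}  B3 = {4, 6, 7, 8}  B4 = {3, 4, 5, 8}  B5 = {1, 4, 6, 7}  B6 = {0, 1, 4, 6}
Tree: B1–B2, B1–B3, B1–B4, B3–B5, B5–B6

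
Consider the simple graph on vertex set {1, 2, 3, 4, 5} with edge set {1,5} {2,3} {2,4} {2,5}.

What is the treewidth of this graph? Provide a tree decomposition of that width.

Treewidth 1.
Bags: B1 = {2, 4}  B2 = {2, 5}  B3 = {1, 5}  B4 = {2, 3}
Tree: B1–B2, B2–B3, B1–B4

The largest bag has 2 vertices, giving width 1; this decomposition certifies tw(G) ≤ 1. Any graph with an edge has treewidth ≥ 1, and G has the edge 2–4. Therefore the treewidth is 1.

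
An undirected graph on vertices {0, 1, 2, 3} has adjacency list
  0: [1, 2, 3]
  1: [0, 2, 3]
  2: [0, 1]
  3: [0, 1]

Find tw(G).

A width-2 tree decomposition is:
Bags: B1 = {0, 1, 2}  B2 = {0, 1, 3}
Tree: B1–B2
The largest bag has 3 vertices, giving width 2; this decomposition certifies tw(G) ≤ 2. Conversely, {0, 1, 2} is a clique of size 3, and the vertices of any clique must share a bag in every tree decomposition; so some bag has ≥ 3 vertices and tw(G) ≥ 2. The upper and lower bounds meet at 2, so that is the treewidth.

2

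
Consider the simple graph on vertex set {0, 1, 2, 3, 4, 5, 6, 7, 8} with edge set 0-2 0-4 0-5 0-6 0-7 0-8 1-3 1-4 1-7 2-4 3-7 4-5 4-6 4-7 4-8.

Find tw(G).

A width-2 tree decomposition is:
Bags: B1 = {0, 2, 4}  B2 = {0, 4, 7}  B3 = {1, 4, 7}  B4 = {0, 4, 5}  B5 = {0, 4, 6}  B6 = {0, 4, 8}  B7 = {1, 3, 7}
Tree: B1–B2, B2–B3, B2–B4, B2–B5, B4–B6, B3–B7
Every bag has size at most 3, so the width is 3 − 1 = 2 and tw(G) ≤ 2. For the lower bound, the 3 vertices {1, 3, 7} are pairwise adjacent, and any tree decomposition puts a clique entirely inside one bag — forcing width ≥ 2. Combining the bounds, tw(G) = 2.

2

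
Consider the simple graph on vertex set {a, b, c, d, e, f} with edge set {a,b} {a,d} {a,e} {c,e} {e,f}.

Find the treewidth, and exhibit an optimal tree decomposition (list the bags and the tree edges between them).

Each bag holds 2 vertices, so the decomposition has width 1, which upper-bounds the treewidth. Any graph with an edge has treewidth ≥ 1, and G has the edge a–e. The upper and lower bounds meet at 1, so that is the treewidth.

Treewidth 1.
One optimal decomposition is:
Bags: B1 = {a, e}  B2 = {e, f}  B3 = {a, d}  B4 = {a, b}  B5 = {c, e}
Tree: B1–B2, B1–B3, B1–B4, B2–B5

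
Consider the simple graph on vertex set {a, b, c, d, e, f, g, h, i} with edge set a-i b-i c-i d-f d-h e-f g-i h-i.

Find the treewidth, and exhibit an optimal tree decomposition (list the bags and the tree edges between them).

Treewidth 1.
One optimal decomposition is:
Bags: B1 = {h, i}  B2 = {a, i}  B3 = {d, h}  B4 = {c, i}  B5 = {d, f}  B6 = {b, i}  B7 = {g, i}  B8 = {e, f}
Tree: B1–B2, B1–B3, B2–B4, B3–B5, B2–B6, B4–B7, B5–B8

Each bag holds 2 vertices, so the decomposition has width 1, which upper-bounds the treewidth. G has an edge, so its treewidth is at least 1. Hence tw(G) = 1 exactly.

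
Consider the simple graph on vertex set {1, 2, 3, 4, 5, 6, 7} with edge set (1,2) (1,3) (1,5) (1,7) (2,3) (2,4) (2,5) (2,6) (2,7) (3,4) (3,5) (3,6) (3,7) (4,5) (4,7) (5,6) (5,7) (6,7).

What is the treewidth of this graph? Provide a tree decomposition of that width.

Every bag has size at most 5, so the width is 5 − 1 = 4 and tw(G) ≤ 4. For the lower bound, the 5 vertices {1, 2, 3, 5, 7} are pairwise adjacent, and any tree decomposition puts a clique entirely inside one bag — forcing width ≥ 4. Therefore the treewidth is 4.

Treewidth 4.
Bags: B1 = {2, 3, 5, 6, 7}  B2 = {1, 2, 3, 5, 7}  B3 = {2, 3, 4, 5, 7}
Tree: B1–B2, B2–B3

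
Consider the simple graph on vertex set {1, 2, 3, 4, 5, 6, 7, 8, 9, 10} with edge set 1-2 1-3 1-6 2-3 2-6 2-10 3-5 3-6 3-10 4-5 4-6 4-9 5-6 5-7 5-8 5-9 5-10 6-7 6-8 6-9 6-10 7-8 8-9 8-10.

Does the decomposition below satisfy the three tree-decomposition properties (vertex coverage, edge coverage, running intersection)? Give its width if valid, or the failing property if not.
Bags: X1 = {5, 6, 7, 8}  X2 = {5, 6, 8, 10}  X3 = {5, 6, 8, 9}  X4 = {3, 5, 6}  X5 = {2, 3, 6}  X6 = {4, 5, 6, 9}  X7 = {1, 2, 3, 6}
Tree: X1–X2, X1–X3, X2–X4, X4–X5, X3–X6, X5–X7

A tree decomposition must satisfy three properties: every vertex lies in some bag; for every edge, both endpoints lie together in some bag; and for every vertex, the bags containing it form a connected subtree. Here edge (10,3) lies in no bag, so the decomposition is invalid.

No — edge (10,3) lies in no bag.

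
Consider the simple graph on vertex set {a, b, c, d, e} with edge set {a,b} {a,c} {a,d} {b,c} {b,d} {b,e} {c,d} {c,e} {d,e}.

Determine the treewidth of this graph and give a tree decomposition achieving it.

Treewidth 3.
Bags: B1 = {a, b, c, d}  B2 = {b, c, d, e}
Tree: B1–B2

Each bag holds 4 vertices, so the decomposition has width 3, which upper-bounds the treewidth. On the other hand G contains the 4-clique {b, c, d, e}. A clique must lie in a single bag of any decomposition, so no decomposition can have width below 3. Combining the bounds, tw(G) = 3.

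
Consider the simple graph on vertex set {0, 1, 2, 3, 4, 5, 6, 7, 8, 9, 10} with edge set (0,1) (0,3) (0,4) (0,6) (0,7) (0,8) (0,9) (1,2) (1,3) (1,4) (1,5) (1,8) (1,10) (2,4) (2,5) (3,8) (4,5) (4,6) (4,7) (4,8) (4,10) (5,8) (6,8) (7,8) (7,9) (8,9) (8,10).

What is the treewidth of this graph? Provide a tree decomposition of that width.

Treewidth 3.
One such decomposition:
Bags: B1 = {0, 1, 4, 8}  B2 = {0, 1, 3, 8}  B3 = {1, 4, 5, 8}  B4 = {0, 4, 7, 8}  B5 = {1, 4, 8, 10}  B6 = {0, 7, 8, 9}  B7 = {1, 2, 4, 5}  B8 = {0, 4, 6, 8}
Tree: B1–B2, B1–B3, B1–B4, B1–B5, B4–B6, B3–B7, B1–B8

Every bag has size at most 4, so the width is 4 − 1 = 3 and tw(G) ≤ 3. For the lower bound, the 4 vertices {0, 7, 8, 9} are pairwise adjacent, and any tree decomposition puts a clique entirely inside one bag — forcing width ≥ 3. The upper and lower bounds meet at 3, so that is the treewidth.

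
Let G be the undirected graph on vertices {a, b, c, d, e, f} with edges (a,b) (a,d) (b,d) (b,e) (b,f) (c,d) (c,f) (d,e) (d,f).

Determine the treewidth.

2

A width-2 tree decomposition is:
Bags: B1 = {b, d, f}  B2 = {b, d, e}  B3 = {c, d, f}  B4 = {a, b, d}
Tree: B1–B2, B1–B3, B2–B4
Each bag holds 3 vertices, so the decomposition has width 2, which upper-bounds the treewidth. For the lower bound, the 3 vertices {c, d, f} are pairwise adjacent, and any tree decomposition puts a clique entirely inside one bag — forcing width ≥ 2. The upper and lower bounds meet at 2, so that is the treewidth.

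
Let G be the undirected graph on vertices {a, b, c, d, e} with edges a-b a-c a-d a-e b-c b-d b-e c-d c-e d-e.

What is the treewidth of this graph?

4

A width-4 tree decomposition is:
Bags: B1 = {a, b, c, d, e}
Tree: (single bag)
A single bag containing all 5 vertices is trivially a valid decomposition of width 4. On the other hand G contains the 5-clique {a, b, c, d, e}. A clique must lie in a single bag of any decomposition, so no decomposition can have width below 4. Hence tw(G) = 4 exactly.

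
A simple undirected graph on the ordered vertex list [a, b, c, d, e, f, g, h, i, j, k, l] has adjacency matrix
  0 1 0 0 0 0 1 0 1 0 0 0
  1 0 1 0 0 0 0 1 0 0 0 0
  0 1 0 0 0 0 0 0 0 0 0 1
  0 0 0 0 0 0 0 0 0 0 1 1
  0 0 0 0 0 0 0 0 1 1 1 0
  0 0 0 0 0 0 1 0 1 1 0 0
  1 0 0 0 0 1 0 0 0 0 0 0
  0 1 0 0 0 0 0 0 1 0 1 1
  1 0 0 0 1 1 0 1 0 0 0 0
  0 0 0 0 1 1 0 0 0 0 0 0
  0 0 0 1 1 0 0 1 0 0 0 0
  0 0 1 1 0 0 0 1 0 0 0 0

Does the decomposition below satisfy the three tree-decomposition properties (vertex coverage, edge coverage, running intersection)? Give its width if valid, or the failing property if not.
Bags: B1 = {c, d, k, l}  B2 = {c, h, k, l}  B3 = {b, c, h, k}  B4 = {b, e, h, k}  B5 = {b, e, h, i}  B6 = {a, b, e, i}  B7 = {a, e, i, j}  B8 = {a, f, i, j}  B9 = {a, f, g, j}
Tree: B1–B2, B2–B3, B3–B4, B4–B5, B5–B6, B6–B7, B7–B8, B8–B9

Yes; width 3.

Vertex coverage: the bags together contain {a, b, c, d, e, f, g, h, i, j, k, l}, the full vertex set. Edge coverage: each edge of G has both endpoints in at least one bag. Running intersection: for every vertex, the bags containing it form a connected subtree. All three properties hold, so this is a valid tree decomposition of width max|bag| − 1 = 3, and hence tw(G) ≤ 3.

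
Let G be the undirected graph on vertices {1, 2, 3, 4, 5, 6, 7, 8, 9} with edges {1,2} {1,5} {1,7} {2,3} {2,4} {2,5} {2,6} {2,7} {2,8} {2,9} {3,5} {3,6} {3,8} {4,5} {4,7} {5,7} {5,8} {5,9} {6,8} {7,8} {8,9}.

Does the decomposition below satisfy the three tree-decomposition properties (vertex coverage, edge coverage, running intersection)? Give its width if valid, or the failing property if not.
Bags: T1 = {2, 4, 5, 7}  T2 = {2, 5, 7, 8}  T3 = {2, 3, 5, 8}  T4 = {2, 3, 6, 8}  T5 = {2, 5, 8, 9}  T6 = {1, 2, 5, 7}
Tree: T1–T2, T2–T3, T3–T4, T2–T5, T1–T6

Checking the three conditions: (i) the bags cover all of {1, 2, 3, 4, 5, 6, 7, 8, 9}; (ii) for each edge, some bag contains both endpoints; (iii) the bags containing any fixed vertex form a subtree. All hold, so the decomposition is valid with width 4 − 1 = 3.

Yes; width 3.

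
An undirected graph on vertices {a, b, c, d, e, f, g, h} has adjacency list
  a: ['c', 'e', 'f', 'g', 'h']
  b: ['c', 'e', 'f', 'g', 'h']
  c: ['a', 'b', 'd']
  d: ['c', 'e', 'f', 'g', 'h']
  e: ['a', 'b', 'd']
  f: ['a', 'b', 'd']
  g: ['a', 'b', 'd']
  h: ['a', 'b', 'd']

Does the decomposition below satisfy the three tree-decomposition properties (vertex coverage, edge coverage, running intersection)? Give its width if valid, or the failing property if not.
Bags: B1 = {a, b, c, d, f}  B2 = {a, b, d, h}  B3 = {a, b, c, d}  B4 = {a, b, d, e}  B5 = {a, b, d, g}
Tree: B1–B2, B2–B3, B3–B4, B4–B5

A tree decomposition must satisfy three properties: every vertex lies in some bag; for every edge, both endpoints lie together in some bag; and for every vertex, the bags containing it form a connected subtree. Here bags containing vertex c are not connected in the tree, so the decomposition is invalid.

No — bags containing vertex c are not connected in the tree.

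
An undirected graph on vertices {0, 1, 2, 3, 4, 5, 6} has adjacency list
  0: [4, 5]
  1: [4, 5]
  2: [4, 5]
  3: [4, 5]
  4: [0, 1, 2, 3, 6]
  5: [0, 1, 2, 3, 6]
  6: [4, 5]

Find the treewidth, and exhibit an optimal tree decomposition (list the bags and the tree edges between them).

Every bag has size at most 3, so the width is 3 − 1 = 2 and tw(G) ≤ 2. Since 4–0–5–3–4 is a cycle in G, G is not acyclic. Forests are exactly the graphs of treewidth ≤ 1, so tw(G) ≥ 2. Therefore the treewidth is 2.

Treewidth 2.
One optimal decomposition is:
Bags: B1 = {0, 4, 5}  B2 = {3, 4, 5}  B3 = {1, 4, 5}  B4 = {2, 4, 5}  B5 = {4, 5, 6}
Tree: B1–B2, B2–B3, B3–B4, B4–B5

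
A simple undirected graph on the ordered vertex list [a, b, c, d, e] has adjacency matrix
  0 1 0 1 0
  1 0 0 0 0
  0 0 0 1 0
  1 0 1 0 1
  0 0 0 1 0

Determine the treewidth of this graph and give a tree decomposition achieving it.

Each bag holds 2 vertices, so the decomposition has width 1, which upper-bounds the treewidth. Since G has at least one edge (e.g. d–a), it is not an edgeless graph, so tw(G) ≥ 1. Hence tw(G) = 1 exactly.

Treewidth 1.
Bags: B1 = {a, d}  B2 = {d, e}  B3 = {c, d}  B4 = {a, b}
Tree: B1–B2, B1–B3, B1–B4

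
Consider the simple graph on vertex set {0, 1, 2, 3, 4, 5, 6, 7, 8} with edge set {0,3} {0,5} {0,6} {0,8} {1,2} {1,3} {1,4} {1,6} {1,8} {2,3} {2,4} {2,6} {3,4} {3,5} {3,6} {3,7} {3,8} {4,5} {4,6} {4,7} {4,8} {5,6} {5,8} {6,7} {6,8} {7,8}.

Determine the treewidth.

4

A width-4 tree decomposition is:
Bags: B1 = {1, 3, 4, 6, 8}  B2 = {1, 2, 3, 4, 6}  B3 = {3, 4, 6, 7, 8}  B4 = {3, 4, 5, 6, 8}  B5 = {0, 3, 5, 6, 8}
Tree: B1–B2, B1–B3, B3–B4, B4–B5
The largest bag has 5 vertices, giving width 4; this decomposition certifies tw(G) ≤ 4. On the other hand G contains the 5-clique {0, 3, 5, 6, 8}. A clique must lie in a single bag of any decomposition, so no decomposition can have width below 4. Hence tw(G) = 4 exactly.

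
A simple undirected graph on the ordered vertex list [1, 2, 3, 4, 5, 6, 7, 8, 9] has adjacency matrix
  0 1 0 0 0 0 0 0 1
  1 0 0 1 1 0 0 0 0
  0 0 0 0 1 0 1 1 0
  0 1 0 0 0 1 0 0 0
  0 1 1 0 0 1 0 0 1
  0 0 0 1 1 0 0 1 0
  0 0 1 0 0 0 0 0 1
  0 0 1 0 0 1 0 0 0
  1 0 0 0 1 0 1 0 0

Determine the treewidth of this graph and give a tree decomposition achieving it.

Each bag holds 4 vertices, so the decomposition has width 3, which upper-bounds the treewidth. For the lower bound: the 4 vertex sets {1,7,9}, {2}, {5}, {3,4,6,8} are disjoint, each induces a connected subgraph, and every pair is joined by at least one edge of G. Contracting each set to a single vertex therefore yields K_{4} as a minor, and since treewidth is minor-monotone, tw(G) ≥ tw(K_{4}) = 3. Combining the bounds, tw(G) = 3.

Treewidth 3.
One optimal decomposition is:
Bags: B1 = {1, 2, 7, 9}  B2 = {2, 5, 7, 9}  B3 = {2, 3, 5, 7}  B4 = {2, 3, 4, 5}  B5 = {3, 4, 5, 6}  B6 = {3, 4, 6, 8}
Tree: B1–B2, B2–B3, B3–B4, B4–B5, B5–B6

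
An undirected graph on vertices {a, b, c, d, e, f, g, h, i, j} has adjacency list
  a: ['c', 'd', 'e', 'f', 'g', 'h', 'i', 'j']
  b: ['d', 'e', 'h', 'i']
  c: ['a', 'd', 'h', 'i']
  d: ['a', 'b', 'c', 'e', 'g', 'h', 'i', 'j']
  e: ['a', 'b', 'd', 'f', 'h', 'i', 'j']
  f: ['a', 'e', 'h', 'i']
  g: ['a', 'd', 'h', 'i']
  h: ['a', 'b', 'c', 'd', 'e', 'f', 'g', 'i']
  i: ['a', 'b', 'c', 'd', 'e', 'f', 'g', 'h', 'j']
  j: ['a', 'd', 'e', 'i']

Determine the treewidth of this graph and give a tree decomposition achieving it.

Each bag holds 5 vertices, so the decomposition has width 4, which upper-bounds the treewidth. Conversely, {a, d, e, i, j} is a clique of size 5, and the vertices of any clique must share a bag in every tree decomposition; so some bag has ≥ 5 vertices and tw(G) ≥ 4. The upper and lower bounds meet at 4, so that is the treewidth.

Treewidth 4.
One such decomposition:
Bags: B1 = {a, d, e, h, i}  B2 = {a, d, g, h, i}  B3 = {a, e, f, h, i}  B4 = {a, c, d, h, i}  B5 = {a, d, e, i, j}  B6 = {b, d, e, h, i}
Tree: B1–B2, B1–B3, B1–B4, B1–B5, B1–B6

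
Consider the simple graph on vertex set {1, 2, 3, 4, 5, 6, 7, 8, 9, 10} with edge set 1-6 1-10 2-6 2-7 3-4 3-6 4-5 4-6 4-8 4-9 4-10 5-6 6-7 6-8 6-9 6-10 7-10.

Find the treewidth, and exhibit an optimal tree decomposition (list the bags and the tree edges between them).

Treewidth 2.
Bags: B1 = {4, 5, 6}  B2 = {4, 6, 10}  B3 = {3, 4, 6}  B4 = {6, 7, 10}  B5 = {4, 6, 8}  B6 = {2, 6, 7}  B7 = {1, 6, 10}  B8 = {4, 6, 9}
Tree: B1–B2, B1–B3, B2–B4, B3–B5, B4–B6, B2–B7, B1–B8

Every bag has size at most 3, so the width is 3 − 1 = 2 and tw(G) ≤ 2. Conversely, {1, 6, 10} is a clique of size 3, and the vertices of any clique must share a bag in every tree decomposition; so some bag has ≥ 3 vertices and tw(G) ≥ 2. Combining the bounds, tw(G) = 2.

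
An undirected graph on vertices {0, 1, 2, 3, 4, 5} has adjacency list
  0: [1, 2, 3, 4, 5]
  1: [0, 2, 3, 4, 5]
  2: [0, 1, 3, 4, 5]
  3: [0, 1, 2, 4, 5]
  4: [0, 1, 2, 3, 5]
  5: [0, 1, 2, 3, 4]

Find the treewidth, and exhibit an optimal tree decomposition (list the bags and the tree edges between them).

With just one bag of size 6, the width is 6 − 1 = 5, so tw(G) ≤ 5. Conversely, {0, 1, 2, 3, 4, 5} is a clique of size 6, and the vertices of any clique must share a bag in every tree decomposition; so some bag has ≥ 6 vertices and tw(G) ≥ 5. Therefore the treewidth is 5.

Treewidth 5.
One optimal decomposition is:
Bags: B1 = {0, 1, 2, 3, 4, 5}
Tree: (single bag)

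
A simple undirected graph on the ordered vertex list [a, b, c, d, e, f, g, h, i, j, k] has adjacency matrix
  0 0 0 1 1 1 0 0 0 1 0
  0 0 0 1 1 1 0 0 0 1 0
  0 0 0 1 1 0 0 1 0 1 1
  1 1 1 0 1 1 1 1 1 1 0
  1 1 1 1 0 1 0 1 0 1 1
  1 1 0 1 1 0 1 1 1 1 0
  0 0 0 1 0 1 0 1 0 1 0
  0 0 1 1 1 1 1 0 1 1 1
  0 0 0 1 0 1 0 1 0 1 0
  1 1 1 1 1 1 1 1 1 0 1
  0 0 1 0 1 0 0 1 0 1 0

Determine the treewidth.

A width-4 tree decomposition is:
Bags: B1 = {d, f, h, i, j}  B2 = {d, e, f, h, j}  B3 = {a, d, e, f, j}  B4 = {c, d, e, h, j}  B5 = {d, f, g, h, j}  B6 = {c, e, h, j, k}  B7 = {b, d, e, f, j}
Tree: B1–B2, B2–B3, B2–B4, B1–B5, B4–B6, B3–B7
Every bag has size at most 5, so the width is 5 − 1 = 4 and tw(G) ≤ 4. On the other hand G contains the 5-clique {c, d, e, h, j}. A clique must lie in a single bag of any decomposition, so no decomposition can have width below 4. Combining the bounds, tw(G) = 4.

4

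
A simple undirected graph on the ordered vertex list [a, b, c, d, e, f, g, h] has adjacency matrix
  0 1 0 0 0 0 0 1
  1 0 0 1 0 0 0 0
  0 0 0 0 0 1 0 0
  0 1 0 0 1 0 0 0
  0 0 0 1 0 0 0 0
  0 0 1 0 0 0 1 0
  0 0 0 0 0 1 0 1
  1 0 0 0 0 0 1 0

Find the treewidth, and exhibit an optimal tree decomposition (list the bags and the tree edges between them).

The largest bag has 2 vertices, giving width 1; this decomposition certifies tw(G) ≤ 1. Any graph with an edge has treewidth ≥ 1, and G has the edge c–f. The upper and lower bounds meet at 1, so that is the treewidth.

Treewidth 1.
Bags: B1 = {c, f}  B2 = {f, g}  B3 = {g, h}  B4 = {a, h}  B5 = {a, b}  B6 = {b, d}  B7 = {d, e}
Tree: B1–B2, B2–B3, B3–B4, B4–B5, B5–B6, B6–B7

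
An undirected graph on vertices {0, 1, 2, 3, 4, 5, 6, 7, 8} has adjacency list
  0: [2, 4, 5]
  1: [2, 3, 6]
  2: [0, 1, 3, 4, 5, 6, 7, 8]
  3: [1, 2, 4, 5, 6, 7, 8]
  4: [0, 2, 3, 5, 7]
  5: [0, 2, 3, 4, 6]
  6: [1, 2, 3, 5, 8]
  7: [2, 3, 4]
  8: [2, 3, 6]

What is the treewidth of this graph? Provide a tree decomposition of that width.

Every bag has size at most 4, so the width is 4 − 1 = 3 and tw(G) ≤ 3. Conversely, {0, 2, 4, 5} is a clique of size 4, and the vertices of any clique must share a bag in every tree decomposition; so some bag has ≥ 4 vertices and tw(G) ≥ 3. Therefore the treewidth is 3.

Treewidth 3.
Bags: B1 = {2, 3, 5, 6}  B2 = {2, 3, 6, 8}  B3 = {2, 3, 4, 5}  B4 = {0, 2, 4, 5}  B5 = {1, 2, 3, 6}  B6 = {2, 3, 4, 7}
Tree: B1–B2, B1–B3, B3–B4, B1–B5, B3–B6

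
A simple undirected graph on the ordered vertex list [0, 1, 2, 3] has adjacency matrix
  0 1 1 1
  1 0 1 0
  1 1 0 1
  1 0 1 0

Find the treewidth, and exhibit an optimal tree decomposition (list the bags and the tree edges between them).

Each bag holds 3 vertices, so the decomposition has width 2, which upper-bounds the treewidth. Conversely, {0, 1, 2} is a clique of size 3, and the vertices of any clique must share a bag in every tree decomposition; so some bag has ≥ 3 vertices and tw(G) ≥ 2. Therefore the treewidth is 2.

Treewidth 2.
Bags: B1 = {0, 2, 3}  B2 = {0, 1, 2}
Tree: B1–B2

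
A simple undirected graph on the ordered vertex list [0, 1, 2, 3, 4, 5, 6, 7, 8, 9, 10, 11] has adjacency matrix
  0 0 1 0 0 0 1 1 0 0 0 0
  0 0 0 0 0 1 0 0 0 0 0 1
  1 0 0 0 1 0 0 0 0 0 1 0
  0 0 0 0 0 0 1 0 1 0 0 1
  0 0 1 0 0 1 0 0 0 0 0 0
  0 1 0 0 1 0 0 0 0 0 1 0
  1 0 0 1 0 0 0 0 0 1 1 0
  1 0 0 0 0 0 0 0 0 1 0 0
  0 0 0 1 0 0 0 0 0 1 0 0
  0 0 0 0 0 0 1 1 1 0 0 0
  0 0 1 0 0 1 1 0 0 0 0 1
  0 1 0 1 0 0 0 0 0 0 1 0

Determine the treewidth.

A width-3 tree decomposition is:
Bags: B1 = {1, 4, 5, 11}  B2 = {4, 5, 10, 11}  B3 = {2, 4, 10, 11}  B4 = {2, 3, 10, 11}  B5 = {2, 3, 6, 10}  B6 = {0, 2, 3, 6}  B7 = {0, 3, 6, 8}  B8 = {0, 6, 8, 9}  B9 = {0, 7, 8, 9}
Tree: B1–B2, B2–B3, B3–B4, B4–B5, B5–B6, B6–B7, B7–B8, B8–B9
The largest bag has 4 vertices, giving width 3; this decomposition certifies tw(G) ≤ 3. For the lower bound: the 4 vertex sets {1,4,5}, {11}, {10}, {0,2,3,6} are disjoint, each induces a connected subgraph, and every pair is joined by at least one edge of G. Contracting each set to a single vertex therefore yields K_{4} as a minor, and since treewidth is minor-monotone, tw(G) ≥ tw(K_{4}) = 3. Hence tw(G) = 3 exactly.

3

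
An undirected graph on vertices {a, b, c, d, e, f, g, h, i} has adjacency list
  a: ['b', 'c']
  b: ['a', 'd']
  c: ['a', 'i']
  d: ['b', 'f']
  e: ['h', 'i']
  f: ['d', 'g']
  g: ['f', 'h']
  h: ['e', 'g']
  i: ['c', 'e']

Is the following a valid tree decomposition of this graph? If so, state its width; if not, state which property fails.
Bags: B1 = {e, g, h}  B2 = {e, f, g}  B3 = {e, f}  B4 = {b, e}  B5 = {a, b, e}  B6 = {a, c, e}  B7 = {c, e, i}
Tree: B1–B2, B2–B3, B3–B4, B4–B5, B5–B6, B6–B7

No — vertex d appears in no bag.

A tree decomposition must satisfy three properties: every vertex lies in some bag; for every edge, both endpoints lie together in some bag; and for every vertex, the bags containing it form a connected subtree. Here vertex d appears in no bag, so the decomposition is invalid.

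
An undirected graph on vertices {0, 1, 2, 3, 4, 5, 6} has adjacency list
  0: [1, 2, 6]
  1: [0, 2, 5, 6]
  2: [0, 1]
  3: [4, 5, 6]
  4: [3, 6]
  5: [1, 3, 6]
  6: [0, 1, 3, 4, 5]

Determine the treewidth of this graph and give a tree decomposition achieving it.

The largest bag has 3 vertices, giving width 2; this decomposition certifies tw(G) ≤ 2. For the lower bound, the 3 vertices {0, 1, 2} are pairwise adjacent, and any tree decomposition puts a clique entirely inside one bag — forcing width ≥ 2. The upper and lower bounds meet at 2, so that is the treewidth.

Treewidth 2.
One such decomposition:
Bags: B1 = {1, 5, 6}  B2 = {0, 1, 6}  B3 = {3, 5, 6}  B4 = {3, 4, 6}  B5 = {0, 1, 2}
Tree: B1–B2, B1–B3, B3–B4, B2–B5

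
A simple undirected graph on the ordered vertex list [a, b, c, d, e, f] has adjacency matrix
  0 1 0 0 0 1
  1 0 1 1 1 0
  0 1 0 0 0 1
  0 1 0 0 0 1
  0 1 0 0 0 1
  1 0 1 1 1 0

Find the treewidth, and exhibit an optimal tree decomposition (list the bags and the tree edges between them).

Every bag has size at most 3, so the width is 3 − 1 = 2 and tw(G) ≤ 2. The edges f–a–b–e–f form a cycle, so G is not a tree and its treewidth is at least 2. The upper and lower bounds meet at 2, so that is the treewidth.

Treewidth 2.
One optimal decomposition is:
Bags: B1 = {a, b, f}  B2 = {b, e, f}  B3 = {b, c, f}  B4 = {b, d, f}
Tree: B1–B2, B2–B3, B3–B4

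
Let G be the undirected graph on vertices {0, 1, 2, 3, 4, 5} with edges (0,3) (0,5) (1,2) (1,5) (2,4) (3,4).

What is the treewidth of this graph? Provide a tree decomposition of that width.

Every bag has size at most 3, so the width is 3 − 1 = 2 and tw(G) ≤ 2. For the lower bound, G contains the cycle 3–0–5–1–2–4–3, so G is not a forest; only forests have treewidth ≤ 1, hence tw(G) ≥ 2. Therefore the treewidth is 2.

Treewidth 2.
One such decomposition:
Bags: B1 = {0, 3, 5}  B2 = {1, 3, 5}  B3 = {1, 2, 3}  B4 = {2, 3, 4}
Tree: B1–B2, B2–B3, B3–B4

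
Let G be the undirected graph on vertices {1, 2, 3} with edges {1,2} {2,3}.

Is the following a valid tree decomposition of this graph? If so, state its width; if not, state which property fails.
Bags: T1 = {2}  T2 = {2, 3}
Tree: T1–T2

No — vertex 1 appears in no bag.

A tree decomposition must satisfy three properties: every vertex lies in some bag; for every edge, both endpoints lie together in some bag; and for every vertex, the bags containing it form a connected subtree. Here vertex 1 appears in no bag, so the decomposition is invalid.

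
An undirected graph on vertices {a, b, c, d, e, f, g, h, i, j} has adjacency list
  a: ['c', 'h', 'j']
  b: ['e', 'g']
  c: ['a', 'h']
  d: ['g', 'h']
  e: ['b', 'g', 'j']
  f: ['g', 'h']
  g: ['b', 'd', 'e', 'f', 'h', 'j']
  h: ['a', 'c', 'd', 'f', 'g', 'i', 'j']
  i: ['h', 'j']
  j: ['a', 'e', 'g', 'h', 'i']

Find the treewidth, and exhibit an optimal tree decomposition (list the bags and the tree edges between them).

Treewidth 2.
One optimal decomposition is:
Bags: B1 = {g, h, j}  B2 = {a, h, j}  B3 = {f, g, h}  B4 = {a, c, h}  B5 = {e, g, j}  B6 = {d, g, h}  B7 = {b, e, g}  B8 = {h, i, j}
Tree: B1–B2, B1–B3, B2–B4, B1–B5, B1–B6, B5–B7, B1–B8

Each bag holds 3 vertices, so the decomposition has width 2, which upper-bounds the treewidth. On the other hand G contains the 3-clique {e, g, j}. A clique must lie in a single bag of any decomposition, so no decomposition can have width below 2. The upper and lower bounds meet at 2, so that is the treewidth.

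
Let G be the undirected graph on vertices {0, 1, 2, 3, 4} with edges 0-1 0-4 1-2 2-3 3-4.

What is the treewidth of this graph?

2

A width-2 tree decomposition is:
Bags: B1 = {0, 1, 4}  B2 = {1, 3, 4}  B3 = {1, 2, 3}
Tree: B1–B2, B2–B3
Each bag holds 3 vertices, so the decomposition has width 2, which upper-bounds the treewidth. The edges 1–0–4–3–2–1 form a cycle, so G is not a tree and its treewidth is at least 2. The upper and lower bounds meet at 2, so that is the treewidth.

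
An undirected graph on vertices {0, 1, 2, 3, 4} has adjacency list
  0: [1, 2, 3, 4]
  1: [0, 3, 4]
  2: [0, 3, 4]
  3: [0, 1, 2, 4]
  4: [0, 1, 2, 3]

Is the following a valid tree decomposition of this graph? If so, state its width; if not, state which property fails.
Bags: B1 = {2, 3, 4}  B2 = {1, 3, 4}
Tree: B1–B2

A tree decomposition must satisfy three properties: every vertex lies in some bag; for every edge, both endpoints lie together in some bag; and for every vertex, the bags containing it form a connected subtree. Here vertex 0 appears in no bag, so the decomposition is invalid.

No — vertex 0 appears in no bag.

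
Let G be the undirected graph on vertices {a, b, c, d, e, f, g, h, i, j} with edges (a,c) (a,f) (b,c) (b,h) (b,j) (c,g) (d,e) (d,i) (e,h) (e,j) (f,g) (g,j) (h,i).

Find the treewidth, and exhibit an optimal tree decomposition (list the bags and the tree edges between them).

The largest bag has 3 vertices, giving width 2; this decomposition certifies tw(G) ≤ 2. Since i–d–e–h–i is a cycle in G, G is not acyclic. Forests are exactly the graphs of treewidth ≤ 1, so tw(G) ≥ 2. Hence tw(G) = 2 exactly.

Treewidth 2.
Bags: B1 = {d, h, i}  B2 = {d, e, h}  B3 = {b, e, h}  B4 = {b, e, j}  B5 = {b, c, j}  B6 = {c, g, j}  B7 = {a, c, g}  B8 = {a, f, g}
Tree: B1–B2, B2–B3, B3–B4, B4–B5, B5–B6, B6–B7, B7–B8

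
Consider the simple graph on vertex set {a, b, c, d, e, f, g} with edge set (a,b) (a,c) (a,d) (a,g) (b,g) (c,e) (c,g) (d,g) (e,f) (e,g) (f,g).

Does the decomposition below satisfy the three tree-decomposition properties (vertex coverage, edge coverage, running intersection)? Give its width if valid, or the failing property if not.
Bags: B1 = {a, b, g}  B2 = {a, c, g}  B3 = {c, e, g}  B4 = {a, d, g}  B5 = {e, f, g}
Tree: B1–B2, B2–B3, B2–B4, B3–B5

Yes; width 2.

Checking the three conditions: (i) the bags cover all of {a, b, c, d, e, f, g}; (ii) for each edge, some bag contains both endpoints; (iii) the bags containing any fixed vertex form a subtree. All hold, so the decomposition is valid with width 3 − 1 = 2.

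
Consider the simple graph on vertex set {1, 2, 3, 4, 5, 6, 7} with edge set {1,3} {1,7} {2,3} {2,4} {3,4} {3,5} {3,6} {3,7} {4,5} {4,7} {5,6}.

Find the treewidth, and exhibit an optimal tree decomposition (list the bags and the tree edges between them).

Every bag has size at most 3, so the width is 3 − 1 = 2 and tw(G) ≤ 2. For the lower bound, the 3 vertices {1, 3, 7} are pairwise adjacent, and any tree decomposition puts a clique entirely inside one bag — forcing width ≥ 2. The upper and lower bounds meet at 2, so that is the treewidth.

Treewidth 2.
One optimal decomposition is:
Bags: B1 = {3, 4, 7}  B2 = {3, 4, 5}  B3 = {2, 3, 4}  B4 = {1, 3, 7}  B5 = {3, 5, 6}
Tree: B1–B2, B1–B3, B1–B4, B2–B5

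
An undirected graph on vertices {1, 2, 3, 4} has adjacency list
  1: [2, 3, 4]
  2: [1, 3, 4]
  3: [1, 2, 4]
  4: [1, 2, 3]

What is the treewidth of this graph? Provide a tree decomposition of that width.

Treewidth 3.
Bags: B1 = {1, 2, 3, 4}
Tree: (single bag)

A single bag containing all 4 vertices is trivially a valid decomposition of width 3. On the other hand G contains the 4-clique {1, 2, 3, 4}. A clique must lie in a single bag of any decomposition, so no decomposition can have width below 3. Hence tw(G) = 3 exactly.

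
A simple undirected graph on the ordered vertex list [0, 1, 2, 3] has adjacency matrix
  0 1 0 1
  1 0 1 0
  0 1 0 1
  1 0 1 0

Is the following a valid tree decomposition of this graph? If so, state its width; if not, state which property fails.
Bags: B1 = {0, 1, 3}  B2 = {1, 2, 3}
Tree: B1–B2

Checking the three conditions: (i) the bags cover all of {0, 1, 2, 3}; (ii) for each edge, some bag contains both endpoints; (iii) the bags containing any fixed vertex form a subtree. All hold, so the decomposition is valid with width 3 − 1 = 2.

Yes; width 2.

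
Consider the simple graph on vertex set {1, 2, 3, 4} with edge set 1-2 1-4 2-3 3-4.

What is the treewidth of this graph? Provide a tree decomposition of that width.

Treewidth 2.
One such decomposition:
Bags: B1 = {1, 2, 3}  B2 = {1, 3, 4}
Tree: B1–B2

Each bag holds 3 vertices, so the decomposition has width 2, which upper-bounds the treewidth. Since 3–2–1–4–3 is a cycle in G, G is not acyclic. Forests are exactly the graphs of treewidth ≤ 1, so tw(G) ≥ 2. Combining the bounds, tw(G) = 2.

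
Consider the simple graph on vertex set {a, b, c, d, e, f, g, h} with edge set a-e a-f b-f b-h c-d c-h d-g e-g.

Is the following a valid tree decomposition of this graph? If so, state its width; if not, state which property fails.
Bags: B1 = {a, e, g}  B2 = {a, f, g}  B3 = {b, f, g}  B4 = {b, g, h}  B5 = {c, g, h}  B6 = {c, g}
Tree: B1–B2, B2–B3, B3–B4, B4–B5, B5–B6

No — vertex d appears in no bag.

A tree decomposition must satisfy three properties: every vertex lies in some bag; for every edge, both endpoints lie together in some bag; and for every vertex, the bags containing it form a connected subtree. Here vertex d appears in no bag, so the decomposition is invalid.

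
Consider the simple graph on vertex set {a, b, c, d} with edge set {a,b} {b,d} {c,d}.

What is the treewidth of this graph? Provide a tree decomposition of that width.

Each bag holds 2 vertices, so the decomposition has width 1, which upper-bounds the treewidth. G has an edge, so its treewidth is at least 1. Therefore the treewidth is 1.

Treewidth 1.
One optimal decomposition is:
Bags: B1 = {c, d}  B2 = {b, d}  B3 = {a, b}
Tree: B1–B2, B2–B3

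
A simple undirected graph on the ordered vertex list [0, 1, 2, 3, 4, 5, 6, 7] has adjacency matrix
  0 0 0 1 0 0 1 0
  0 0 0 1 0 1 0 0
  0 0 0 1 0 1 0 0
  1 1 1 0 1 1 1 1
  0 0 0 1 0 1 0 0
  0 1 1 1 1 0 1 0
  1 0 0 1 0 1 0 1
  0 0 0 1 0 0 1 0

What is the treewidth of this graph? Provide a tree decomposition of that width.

Every bag has size at most 3, so the width is 3 − 1 = 2 and tw(G) ≤ 2. Conversely, {0, 3, 6} is a clique of size 3, and the vertices of any clique must share a bag in every tree decomposition; so some bag has ≥ 3 vertices and tw(G) ≥ 2. Hence tw(G) = 2 exactly.

Treewidth 2.
One optimal decomposition is:
Bags: B1 = {3, 5, 6}  B2 = {3, 6, 7}  B3 = {0, 3, 6}  B4 = {1, 3, 5}  B5 = {2, 3, 5}  B6 = {3, 4, 5}
Tree: B1–B2, B1–B3, B1–B4, B4–B5, B4–B6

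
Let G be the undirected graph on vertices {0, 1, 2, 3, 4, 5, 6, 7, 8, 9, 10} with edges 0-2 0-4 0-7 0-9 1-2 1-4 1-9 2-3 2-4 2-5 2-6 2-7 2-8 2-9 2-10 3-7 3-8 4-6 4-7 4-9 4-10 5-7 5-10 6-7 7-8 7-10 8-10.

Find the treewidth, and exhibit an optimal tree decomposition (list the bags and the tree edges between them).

The largest bag has 4 vertices, giving width 3; this decomposition certifies tw(G) ≤ 3. For the lower bound, the 4 vertices {1, 2, 4, 9} are pairwise adjacent, and any tree decomposition puts a clique entirely inside one bag — forcing width ≥ 3. Therefore the treewidth is 3.

Treewidth 3.
One such decomposition:
Bags: B1 = {2, 4, 6, 7}  B2 = {0, 2, 4, 7}  B3 = {2, 4, 7, 10}  B4 = {2, 7, 8, 10}  B5 = {2, 3, 7, 8}  B6 = {0, 2, 4, 9}  B7 = {1, 2, 4, 9}  B8 = {2, 5, 7, 10}
Tree: B1–B2, B1–B3, B3–B4, B4–B5, B2–B6, B6–B7, B3–B8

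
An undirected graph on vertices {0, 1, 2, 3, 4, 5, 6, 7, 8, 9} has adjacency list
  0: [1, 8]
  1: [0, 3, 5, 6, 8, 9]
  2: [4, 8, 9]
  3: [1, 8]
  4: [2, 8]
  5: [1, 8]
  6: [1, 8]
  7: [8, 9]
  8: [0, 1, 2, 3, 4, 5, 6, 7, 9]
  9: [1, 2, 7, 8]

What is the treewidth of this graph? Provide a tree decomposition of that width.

Each bag holds 3 vertices, so the decomposition has width 2, which upper-bounds the treewidth. For the lower bound, the 3 vertices {0, 1, 8} are pairwise adjacent, and any tree decomposition puts a clique entirely inside one bag — forcing width ≥ 2. Combining the bounds, tw(G) = 2.

Treewidth 2.
One such decomposition:
Bags: B1 = {1, 6, 8}  B2 = {1, 5, 8}  B3 = {1, 8, 9}  B4 = {2, 8, 9}  B5 = {1, 3, 8}  B6 = {7, 8, 9}  B7 = {2, 4, 8}  B8 = {0, 1, 8}
Tree: B1–B2, B1–B3, B3–B4, B1–B5, B4–B6, B4–B7, B1–B8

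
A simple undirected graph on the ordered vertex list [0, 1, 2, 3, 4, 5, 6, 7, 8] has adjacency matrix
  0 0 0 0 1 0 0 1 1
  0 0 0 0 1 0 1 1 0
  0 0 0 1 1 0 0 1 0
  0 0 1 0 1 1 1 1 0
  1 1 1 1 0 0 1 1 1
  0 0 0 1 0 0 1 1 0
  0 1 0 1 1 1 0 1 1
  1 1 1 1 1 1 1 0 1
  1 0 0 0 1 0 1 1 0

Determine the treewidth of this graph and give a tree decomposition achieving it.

Treewidth 3.
One such decomposition:
Bags: B1 = {1, 4, 6, 7}  B2 = {3, 4, 6, 7}  B3 = {2, 3, 4, 7}  B4 = {4, 6, 7, 8}  B5 = {3, 5, 6, 7}  B6 = {0, 4, 7, 8}
Tree: B1–B2, B2–B3, B2–B4, B2–B5, B4–B6

The largest bag has 4 vertices, giving width 3; this decomposition certifies tw(G) ≤ 3. On the other hand G contains the 4-clique {0, 4, 7, 8}. A clique must lie in a single bag of any decomposition, so no decomposition can have width below 3. The upper and lower bounds meet at 3, so that is the treewidth.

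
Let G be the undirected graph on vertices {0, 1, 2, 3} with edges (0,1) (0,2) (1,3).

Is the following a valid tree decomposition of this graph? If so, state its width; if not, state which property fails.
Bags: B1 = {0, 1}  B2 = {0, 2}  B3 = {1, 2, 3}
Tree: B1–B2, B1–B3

A tree decomposition must satisfy three properties: every vertex lies in some bag; for every edge, both endpoints lie together in some bag; and for every vertex, the bags containing it form a connected subtree. Here bags containing vertex 2 are not connected in the tree, so the decomposition is invalid.

No — bags containing vertex 2 are not connected in the tree.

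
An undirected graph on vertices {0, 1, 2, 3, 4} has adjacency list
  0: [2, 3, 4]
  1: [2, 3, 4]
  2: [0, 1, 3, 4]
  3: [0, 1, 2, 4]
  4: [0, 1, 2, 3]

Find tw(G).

3

A width-3 tree decomposition is:
Bags: B1 = {0, 2, 3, 4}  B2 = {1, 2, 3, 4}
Tree: B1–B2
Every bag has size at most 4, so the width is 4 − 1 = 3 and tw(G) ≤ 3. Conversely, {0, 2, 3, 4} is a clique of size 4, and the vertices of any clique must share a bag in every tree decomposition; so some bag has ≥ 4 vertices and tw(G) ≥ 3. Therefore the treewidth is 3.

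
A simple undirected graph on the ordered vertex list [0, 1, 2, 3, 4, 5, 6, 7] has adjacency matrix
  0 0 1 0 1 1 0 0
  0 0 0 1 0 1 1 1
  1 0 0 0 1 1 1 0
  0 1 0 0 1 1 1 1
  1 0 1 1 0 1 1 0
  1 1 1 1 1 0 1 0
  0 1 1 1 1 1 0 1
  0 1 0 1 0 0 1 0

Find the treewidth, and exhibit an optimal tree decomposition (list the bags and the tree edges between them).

Treewidth 3.
One optimal decomposition is:
Bags: B1 = {2, 4, 5, 6}  B2 = {3, 4, 5, 6}  B3 = {1, 3, 5, 6}  B4 = {0, 2, 4, 5}  B5 = {1, 3, 6, 7}
Tree: B1–B2, B2–B3, B1–B4, B3–B5

Each bag holds 4 vertices, so the decomposition has width 3, which upper-bounds the treewidth. For the lower bound, the 4 vertices {1, 3, 5, 6} are pairwise adjacent, and any tree decomposition puts a clique entirely inside one bag — forcing width ≥ 3. Combining the bounds, tw(G) = 3.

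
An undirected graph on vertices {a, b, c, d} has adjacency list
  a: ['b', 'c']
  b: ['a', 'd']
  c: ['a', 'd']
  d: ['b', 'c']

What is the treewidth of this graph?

A width-2 tree decomposition is:
Bags: B1 = {a, b, d}  B2 = {a, c, d}
Tree: B1–B2
The largest bag has 3 vertices, giving width 2; this decomposition certifies tw(G) ≤ 2. The edges d–b–a–c–d form a cycle, so G is not a tree and its treewidth is at least 2. Hence tw(G) = 2 exactly.

2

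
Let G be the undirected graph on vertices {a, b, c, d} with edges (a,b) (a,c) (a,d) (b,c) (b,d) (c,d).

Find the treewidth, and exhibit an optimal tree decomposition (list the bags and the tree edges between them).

Treewidth 3.
Bags: B1 = {a, b, c, d}
Tree: (single bag)

With just one bag of size 4, the width is 4 − 1 = 3, so tw(G) ≤ 3. On the other hand G contains the 4-clique {a, b, c, d}. A clique must lie in a single bag of any decomposition, so no decomposition can have width below 3. Hence tw(G) = 3 exactly.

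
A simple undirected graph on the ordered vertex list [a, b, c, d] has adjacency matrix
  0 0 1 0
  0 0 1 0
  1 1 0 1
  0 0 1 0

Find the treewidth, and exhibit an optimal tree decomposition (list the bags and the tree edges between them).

Treewidth 1.
Bags: B1 = {c, d}  B2 = {a, c}  B3 = {b, c}
Tree: B1–B2, B2–B3

The largest bag has 2 vertices, giving width 1; this decomposition certifies tw(G) ≤ 1. G has an edge, so its treewidth is at least 1. The upper and lower bounds meet at 1, so that is the treewidth.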